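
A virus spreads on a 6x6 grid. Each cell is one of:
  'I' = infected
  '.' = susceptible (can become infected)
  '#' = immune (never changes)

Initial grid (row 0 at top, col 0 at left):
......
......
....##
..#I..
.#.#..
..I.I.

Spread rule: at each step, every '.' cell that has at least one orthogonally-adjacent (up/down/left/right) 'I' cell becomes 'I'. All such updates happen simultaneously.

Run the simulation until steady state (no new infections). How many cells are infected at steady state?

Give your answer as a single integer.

Step 0 (initial): 3 infected
Step 1: +7 new -> 10 infected
Step 2: +5 new -> 15 infected
Step 3: +5 new -> 20 infected
Step 4: +7 new -> 27 infected
Step 5: +3 new -> 30 infected
Step 6: +1 new -> 31 infected
Step 7: +0 new -> 31 infected

Answer: 31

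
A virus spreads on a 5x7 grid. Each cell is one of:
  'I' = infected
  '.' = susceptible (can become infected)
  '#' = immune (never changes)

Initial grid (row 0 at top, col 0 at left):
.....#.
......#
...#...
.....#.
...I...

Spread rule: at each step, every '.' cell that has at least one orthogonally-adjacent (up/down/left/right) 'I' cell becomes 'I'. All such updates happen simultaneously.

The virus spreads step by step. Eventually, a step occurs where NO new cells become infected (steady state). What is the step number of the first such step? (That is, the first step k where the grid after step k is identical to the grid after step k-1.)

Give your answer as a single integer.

Step 0 (initial): 1 infected
Step 1: +3 new -> 4 infected
Step 2: +4 new -> 8 infected
Step 3: +5 new -> 13 infected
Step 4: +6 new -> 19 infected
Step 5: +7 new -> 26 infected
Step 6: +3 new -> 29 infected
Step 7: +1 new -> 30 infected
Step 8: +0 new -> 30 infected

Answer: 8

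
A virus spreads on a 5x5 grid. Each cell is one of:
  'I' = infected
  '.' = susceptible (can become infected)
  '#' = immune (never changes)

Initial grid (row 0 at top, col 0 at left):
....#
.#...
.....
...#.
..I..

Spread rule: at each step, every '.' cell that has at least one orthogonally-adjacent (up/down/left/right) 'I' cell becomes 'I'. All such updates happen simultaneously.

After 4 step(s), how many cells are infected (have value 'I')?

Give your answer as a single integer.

Step 0 (initial): 1 infected
Step 1: +3 new -> 4 infected
Step 2: +4 new -> 8 infected
Step 3: +5 new -> 13 infected
Step 4: +4 new -> 17 infected

Answer: 17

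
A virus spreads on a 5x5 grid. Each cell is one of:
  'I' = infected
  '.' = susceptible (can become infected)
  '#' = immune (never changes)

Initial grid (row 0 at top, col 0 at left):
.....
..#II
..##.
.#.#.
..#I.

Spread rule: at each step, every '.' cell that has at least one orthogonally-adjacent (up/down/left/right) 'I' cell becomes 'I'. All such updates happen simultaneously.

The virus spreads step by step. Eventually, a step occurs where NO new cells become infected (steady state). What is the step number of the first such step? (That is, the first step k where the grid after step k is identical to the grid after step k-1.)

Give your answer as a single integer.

Step 0 (initial): 3 infected
Step 1: +4 new -> 7 infected
Step 2: +2 new -> 9 infected
Step 3: +1 new -> 10 infected
Step 4: +2 new -> 12 infected
Step 5: +2 new -> 14 infected
Step 6: +1 new -> 15 infected
Step 7: +1 new -> 16 infected
Step 8: +1 new -> 17 infected
Step 9: +1 new -> 18 infected
Step 10: +0 new -> 18 infected

Answer: 10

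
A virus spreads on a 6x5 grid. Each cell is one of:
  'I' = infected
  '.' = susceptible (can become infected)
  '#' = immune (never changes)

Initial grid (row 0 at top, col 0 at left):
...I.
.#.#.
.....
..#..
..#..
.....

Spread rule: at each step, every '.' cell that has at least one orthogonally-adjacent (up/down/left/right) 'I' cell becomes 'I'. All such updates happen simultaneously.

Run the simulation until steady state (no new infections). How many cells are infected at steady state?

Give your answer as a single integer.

Step 0 (initial): 1 infected
Step 1: +2 new -> 3 infected
Step 2: +3 new -> 6 infected
Step 3: +3 new -> 9 infected
Step 4: +4 new -> 13 infected
Step 5: +4 new -> 17 infected
Step 6: +4 new -> 21 infected
Step 7: +3 new -> 24 infected
Step 8: +2 new -> 26 infected
Step 9: +0 new -> 26 infected

Answer: 26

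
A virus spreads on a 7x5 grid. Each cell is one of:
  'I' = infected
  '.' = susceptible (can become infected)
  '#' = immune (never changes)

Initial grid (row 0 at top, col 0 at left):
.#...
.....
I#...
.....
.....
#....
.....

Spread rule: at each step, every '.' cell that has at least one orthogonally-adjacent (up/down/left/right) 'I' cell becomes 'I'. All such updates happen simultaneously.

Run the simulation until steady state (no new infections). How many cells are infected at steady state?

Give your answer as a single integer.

Step 0 (initial): 1 infected
Step 1: +2 new -> 3 infected
Step 2: +4 new -> 7 infected
Step 3: +3 new -> 10 infected
Step 4: +6 new -> 16 infected
Step 5: +7 new -> 23 infected
Step 6: +6 new -> 29 infected
Step 7: +2 new -> 31 infected
Step 8: +1 new -> 32 infected
Step 9: +0 new -> 32 infected

Answer: 32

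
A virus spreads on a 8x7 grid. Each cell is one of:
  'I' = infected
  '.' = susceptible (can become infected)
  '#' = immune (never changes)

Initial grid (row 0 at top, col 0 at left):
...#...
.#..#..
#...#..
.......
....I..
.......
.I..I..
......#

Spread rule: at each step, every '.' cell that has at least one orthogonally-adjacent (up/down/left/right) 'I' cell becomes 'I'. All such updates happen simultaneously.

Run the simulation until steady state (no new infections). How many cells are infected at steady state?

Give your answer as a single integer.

Step 0 (initial): 3 infected
Step 1: +11 new -> 14 infected
Step 2: +14 new -> 28 infected
Step 3: +7 new -> 35 infected
Step 4: +6 new -> 41 infected
Step 5: +3 new -> 44 infected
Step 6: +3 new -> 47 infected
Step 7: +1 new -> 48 infected
Step 8: +1 new -> 49 infected
Step 9: +1 new -> 50 infected
Step 10: +0 new -> 50 infected

Answer: 50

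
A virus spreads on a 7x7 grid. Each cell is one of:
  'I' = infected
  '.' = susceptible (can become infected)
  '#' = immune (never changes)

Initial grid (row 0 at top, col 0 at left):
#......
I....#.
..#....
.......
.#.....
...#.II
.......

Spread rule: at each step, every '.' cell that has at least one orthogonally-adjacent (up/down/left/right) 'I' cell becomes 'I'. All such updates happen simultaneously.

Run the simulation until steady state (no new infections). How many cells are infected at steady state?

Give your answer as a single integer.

Step 0 (initial): 3 infected
Step 1: +7 new -> 10 infected
Step 2: +8 new -> 18 infected
Step 3: +9 new -> 27 infected
Step 4: +10 new -> 37 infected
Step 5: +6 new -> 43 infected
Step 6: +1 new -> 44 infected
Step 7: +0 new -> 44 infected

Answer: 44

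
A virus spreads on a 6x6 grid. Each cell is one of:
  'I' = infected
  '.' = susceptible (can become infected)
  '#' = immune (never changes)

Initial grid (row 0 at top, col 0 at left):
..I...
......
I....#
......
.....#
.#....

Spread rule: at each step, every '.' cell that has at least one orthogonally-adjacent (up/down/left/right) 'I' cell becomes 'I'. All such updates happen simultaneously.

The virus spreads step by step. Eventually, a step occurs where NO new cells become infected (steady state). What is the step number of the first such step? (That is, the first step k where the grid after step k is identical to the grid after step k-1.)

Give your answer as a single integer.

Answer: 9

Derivation:
Step 0 (initial): 2 infected
Step 1: +6 new -> 8 infected
Step 2: +7 new -> 15 infected
Step 3: +6 new -> 21 infected
Step 4: +4 new -> 25 infected
Step 5: +3 new -> 28 infected
Step 6: +3 new -> 31 infected
Step 7: +1 new -> 32 infected
Step 8: +1 new -> 33 infected
Step 9: +0 new -> 33 infected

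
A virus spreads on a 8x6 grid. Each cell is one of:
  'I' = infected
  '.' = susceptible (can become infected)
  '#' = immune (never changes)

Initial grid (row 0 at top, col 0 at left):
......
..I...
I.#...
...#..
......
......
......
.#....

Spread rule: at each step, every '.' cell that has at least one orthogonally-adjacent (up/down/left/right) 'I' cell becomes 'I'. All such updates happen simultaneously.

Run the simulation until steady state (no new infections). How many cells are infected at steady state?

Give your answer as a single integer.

Step 0 (initial): 2 infected
Step 1: +6 new -> 8 infected
Step 2: +7 new -> 15 infected
Step 3: +6 new -> 21 infected
Step 4: +6 new -> 27 infected
Step 5: +6 new -> 33 infected
Step 6: +4 new -> 37 infected
Step 7: +4 new -> 41 infected
Step 8: +3 new -> 44 infected
Step 9: +1 new -> 45 infected
Step 10: +0 new -> 45 infected

Answer: 45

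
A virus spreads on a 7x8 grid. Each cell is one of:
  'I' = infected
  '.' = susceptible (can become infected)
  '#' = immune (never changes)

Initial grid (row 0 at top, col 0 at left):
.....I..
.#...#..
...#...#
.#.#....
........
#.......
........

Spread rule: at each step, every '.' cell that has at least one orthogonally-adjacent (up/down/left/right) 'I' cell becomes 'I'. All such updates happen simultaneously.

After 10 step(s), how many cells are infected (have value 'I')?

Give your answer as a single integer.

Step 0 (initial): 1 infected
Step 1: +2 new -> 3 infected
Step 2: +4 new -> 7 infected
Step 3: +5 new -> 12 infected
Step 4: +5 new -> 17 infected
Step 5: +6 new -> 23 infected
Step 6: +8 new -> 31 infected
Step 7: +7 new -> 38 infected
Step 8: +6 new -> 44 infected
Step 9: +3 new -> 47 infected
Step 10: +1 new -> 48 infected

Answer: 48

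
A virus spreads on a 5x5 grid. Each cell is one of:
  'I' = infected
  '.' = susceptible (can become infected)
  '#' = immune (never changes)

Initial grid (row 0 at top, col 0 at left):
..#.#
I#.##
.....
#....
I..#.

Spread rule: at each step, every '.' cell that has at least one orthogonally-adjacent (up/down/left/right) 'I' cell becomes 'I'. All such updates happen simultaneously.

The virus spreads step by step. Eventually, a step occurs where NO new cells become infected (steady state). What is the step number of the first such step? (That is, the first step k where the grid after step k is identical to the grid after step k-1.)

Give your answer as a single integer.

Step 0 (initial): 2 infected
Step 1: +3 new -> 5 infected
Step 2: +4 new -> 9 infected
Step 3: +2 new -> 11 infected
Step 4: +3 new -> 14 infected
Step 5: +2 new -> 16 infected
Step 6: +1 new -> 17 infected
Step 7: +0 new -> 17 infected

Answer: 7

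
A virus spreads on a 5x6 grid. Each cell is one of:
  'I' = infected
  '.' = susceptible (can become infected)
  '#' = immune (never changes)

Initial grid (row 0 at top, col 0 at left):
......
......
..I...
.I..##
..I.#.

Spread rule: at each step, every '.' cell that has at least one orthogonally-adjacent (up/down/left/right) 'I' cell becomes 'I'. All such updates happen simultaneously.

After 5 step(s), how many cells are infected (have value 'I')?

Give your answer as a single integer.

Answer: 26

Derivation:
Step 0 (initial): 3 infected
Step 1: +7 new -> 10 infected
Step 2: +7 new -> 17 infected
Step 3: +5 new -> 22 infected
Step 4: +3 new -> 25 infected
Step 5: +1 new -> 26 infected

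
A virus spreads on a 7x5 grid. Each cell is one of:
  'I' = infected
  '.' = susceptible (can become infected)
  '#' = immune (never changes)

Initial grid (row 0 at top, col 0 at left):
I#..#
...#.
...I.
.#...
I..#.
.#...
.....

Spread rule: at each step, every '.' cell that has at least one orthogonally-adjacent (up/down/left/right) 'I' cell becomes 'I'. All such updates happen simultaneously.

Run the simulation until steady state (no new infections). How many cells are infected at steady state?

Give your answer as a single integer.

Step 0 (initial): 3 infected
Step 1: +7 new -> 10 infected
Step 2: +9 new -> 19 infected
Step 3: +4 new -> 23 infected
Step 4: +4 new -> 27 infected
Step 5: +2 new -> 29 infected
Step 6: +0 new -> 29 infected

Answer: 29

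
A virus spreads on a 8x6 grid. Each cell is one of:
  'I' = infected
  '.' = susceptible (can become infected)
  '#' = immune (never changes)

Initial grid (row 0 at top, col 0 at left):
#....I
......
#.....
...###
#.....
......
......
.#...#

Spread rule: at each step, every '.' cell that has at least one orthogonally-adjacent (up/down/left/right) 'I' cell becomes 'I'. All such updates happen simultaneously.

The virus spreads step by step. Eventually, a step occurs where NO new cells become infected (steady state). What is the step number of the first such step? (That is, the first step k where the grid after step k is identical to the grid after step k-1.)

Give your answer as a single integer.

Answer: 13

Derivation:
Step 0 (initial): 1 infected
Step 1: +2 new -> 3 infected
Step 2: +3 new -> 6 infected
Step 3: +3 new -> 9 infected
Step 4: +3 new -> 12 infected
Step 5: +2 new -> 14 infected
Step 6: +3 new -> 17 infected
Step 7: +2 new -> 19 infected
Step 8: +4 new -> 23 infected
Step 9: +4 new -> 27 infected
Step 10: +6 new -> 33 infected
Step 11: +4 new -> 37 infected
Step 12: +3 new -> 40 infected
Step 13: +0 new -> 40 infected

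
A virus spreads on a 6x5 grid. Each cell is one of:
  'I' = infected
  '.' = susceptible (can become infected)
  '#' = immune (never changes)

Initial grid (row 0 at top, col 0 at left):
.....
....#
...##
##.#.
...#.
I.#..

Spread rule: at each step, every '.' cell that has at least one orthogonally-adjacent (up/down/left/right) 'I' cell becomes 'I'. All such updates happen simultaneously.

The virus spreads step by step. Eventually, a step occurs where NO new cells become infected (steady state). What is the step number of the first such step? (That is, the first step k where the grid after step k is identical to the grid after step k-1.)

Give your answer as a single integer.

Answer: 10

Derivation:
Step 0 (initial): 1 infected
Step 1: +2 new -> 3 infected
Step 2: +1 new -> 4 infected
Step 3: +1 new -> 5 infected
Step 4: +1 new -> 6 infected
Step 5: +1 new -> 7 infected
Step 6: +2 new -> 9 infected
Step 7: +4 new -> 13 infected
Step 8: +3 new -> 16 infected
Step 9: +2 new -> 18 infected
Step 10: +0 new -> 18 infected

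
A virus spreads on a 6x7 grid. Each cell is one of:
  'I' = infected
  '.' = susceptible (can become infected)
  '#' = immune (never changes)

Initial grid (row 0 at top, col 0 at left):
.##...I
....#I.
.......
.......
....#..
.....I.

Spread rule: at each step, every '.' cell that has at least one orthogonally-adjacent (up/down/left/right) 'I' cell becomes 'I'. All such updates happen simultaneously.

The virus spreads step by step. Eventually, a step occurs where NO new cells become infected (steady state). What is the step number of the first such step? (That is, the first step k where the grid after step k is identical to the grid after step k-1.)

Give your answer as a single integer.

Answer: 9

Derivation:
Step 0 (initial): 3 infected
Step 1: +6 new -> 9 infected
Step 2: +6 new -> 15 infected
Step 3: +6 new -> 21 infected
Step 4: +5 new -> 26 infected
Step 5: +5 new -> 31 infected
Step 6: +4 new -> 35 infected
Step 7: +2 new -> 37 infected
Step 8: +1 new -> 38 infected
Step 9: +0 new -> 38 infected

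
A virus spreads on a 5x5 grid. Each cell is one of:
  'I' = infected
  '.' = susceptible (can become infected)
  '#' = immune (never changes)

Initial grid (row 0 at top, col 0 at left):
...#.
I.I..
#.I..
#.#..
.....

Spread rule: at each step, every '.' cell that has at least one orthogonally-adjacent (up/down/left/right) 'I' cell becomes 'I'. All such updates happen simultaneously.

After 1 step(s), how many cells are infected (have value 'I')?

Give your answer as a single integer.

Step 0 (initial): 3 infected
Step 1: +6 new -> 9 infected

Answer: 9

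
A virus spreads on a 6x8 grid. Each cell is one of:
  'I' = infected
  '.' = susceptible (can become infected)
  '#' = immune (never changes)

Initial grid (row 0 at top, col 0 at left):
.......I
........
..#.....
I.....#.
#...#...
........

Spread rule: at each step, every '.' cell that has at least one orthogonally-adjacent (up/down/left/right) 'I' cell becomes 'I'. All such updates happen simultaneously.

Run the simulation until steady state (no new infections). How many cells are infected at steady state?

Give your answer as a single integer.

Step 0 (initial): 2 infected
Step 1: +4 new -> 6 infected
Step 2: +7 new -> 13 infected
Step 3: +9 new -> 22 infected
Step 4: +11 new -> 33 infected
Step 5: +7 new -> 40 infected
Step 6: +3 new -> 43 infected
Step 7: +1 new -> 44 infected
Step 8: +0 new -> 44 infected

Answer: 44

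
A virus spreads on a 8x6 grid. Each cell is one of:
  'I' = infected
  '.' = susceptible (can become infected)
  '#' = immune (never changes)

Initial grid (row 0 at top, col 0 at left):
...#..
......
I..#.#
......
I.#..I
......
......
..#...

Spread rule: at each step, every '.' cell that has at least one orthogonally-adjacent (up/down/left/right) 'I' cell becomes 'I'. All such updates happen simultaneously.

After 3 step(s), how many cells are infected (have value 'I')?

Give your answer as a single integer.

Step 0 (initial): 3 infected
Step 1: +8 new -> 11 infected
Step 2: +10 new -> 21 infected
Step 3: +11 new -> 32 infected

Answer: 32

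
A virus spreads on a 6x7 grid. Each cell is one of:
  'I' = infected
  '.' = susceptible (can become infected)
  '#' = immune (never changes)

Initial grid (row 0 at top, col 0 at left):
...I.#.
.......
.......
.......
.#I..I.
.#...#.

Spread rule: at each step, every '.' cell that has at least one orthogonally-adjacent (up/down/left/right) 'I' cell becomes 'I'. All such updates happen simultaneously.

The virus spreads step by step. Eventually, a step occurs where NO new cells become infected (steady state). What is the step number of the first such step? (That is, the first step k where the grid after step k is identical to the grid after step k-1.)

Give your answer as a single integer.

Step 0 (initial): 3 infected
Step 1: +9 new -> 12 infected
Step 2: +13 new -> 25 infected
Step 3: +7 new -> 32 infected
Step 4: +4 new -> 36 infected
Step 5: +2 new -> 38 infected
Step 6: +0 new -> 38 infected

Answer: 6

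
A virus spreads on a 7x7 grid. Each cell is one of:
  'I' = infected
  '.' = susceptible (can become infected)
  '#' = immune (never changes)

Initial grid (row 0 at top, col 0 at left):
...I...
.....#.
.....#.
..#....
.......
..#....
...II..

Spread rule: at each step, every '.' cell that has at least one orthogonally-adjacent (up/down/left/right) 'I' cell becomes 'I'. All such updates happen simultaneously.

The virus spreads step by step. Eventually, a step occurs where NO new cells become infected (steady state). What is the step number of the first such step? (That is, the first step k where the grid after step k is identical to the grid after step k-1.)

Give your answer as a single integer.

Answer: 7

Derivation:
Step 0 (initial): 3 infected
Step 1: +7 new -> 10 infected
Step 2: +10 new -> 20 infected
Step 3: +12 new -> 32 infected
Step 4: +7 new -> 39 infected
Step 5: +5 new -> 44 infected
Step 6: +1 new -> 45 infected
Step 7: +0 new -> 45 infected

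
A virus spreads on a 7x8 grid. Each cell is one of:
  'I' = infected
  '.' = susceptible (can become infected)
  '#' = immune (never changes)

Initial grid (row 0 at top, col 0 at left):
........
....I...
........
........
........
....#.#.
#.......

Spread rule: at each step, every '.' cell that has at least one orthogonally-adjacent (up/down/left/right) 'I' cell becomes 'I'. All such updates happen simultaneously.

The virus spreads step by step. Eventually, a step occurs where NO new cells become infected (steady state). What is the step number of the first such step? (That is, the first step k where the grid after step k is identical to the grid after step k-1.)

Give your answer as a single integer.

Step 0 (initial): 1 infected
Step 1: +4 new -> 5 infected
Step 2: +7 new -> 12 infected
Step 3: +9 new -> 21 infected
Step 4: +9 new -> 30 infected
Step 5: +8 new -> 38 infected
Step 6: +6 new -> 44 infected
Step 7: +6 new -> 50 infected
Step 8: +3 new -> 53 infected
Step 9: +0 new -> 53 infected

Answer: 9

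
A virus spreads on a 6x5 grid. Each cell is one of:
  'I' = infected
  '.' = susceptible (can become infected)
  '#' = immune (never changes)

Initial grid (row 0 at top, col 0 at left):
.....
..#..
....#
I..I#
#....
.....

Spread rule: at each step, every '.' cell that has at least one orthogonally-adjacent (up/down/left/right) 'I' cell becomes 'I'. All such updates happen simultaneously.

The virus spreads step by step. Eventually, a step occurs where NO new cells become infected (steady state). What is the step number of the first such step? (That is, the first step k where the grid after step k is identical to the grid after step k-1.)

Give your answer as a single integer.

Step 0 (initial): 2 infected
Step 1: +5 new -> 7 infected
Step 2: +8 new -> 15 infected
Step 3: +7 new -> 22 infected
Step 4: +4 new -> 26 infected
Step 5: +0 new -> 26 infected

Answer: 5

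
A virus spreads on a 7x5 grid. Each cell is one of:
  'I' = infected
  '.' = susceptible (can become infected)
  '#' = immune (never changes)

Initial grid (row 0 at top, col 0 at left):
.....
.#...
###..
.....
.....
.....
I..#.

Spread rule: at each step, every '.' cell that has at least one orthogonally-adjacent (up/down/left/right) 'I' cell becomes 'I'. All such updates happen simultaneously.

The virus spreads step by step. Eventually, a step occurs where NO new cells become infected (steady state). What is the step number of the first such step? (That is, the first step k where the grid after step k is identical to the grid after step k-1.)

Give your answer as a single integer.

Answer: 14

Derivation:
Step 0 (initial): 1 infected
Step 1: +2 new -> 3 infected
Step 2: +3 new -> 6 infected
Step 3: +3 new -> 9 infected
Step 4: +3 new -> 12 infected
Step 5: +3 new -> 15 infected
Step 6: +3 new -> 18 infected
Step 7: +2 new -> 20 infected
Step 8: +2 new -> 22 infected
Step 9: +3 new -> 25 infected
Step 10: +2 new -> 27 infected
Step 11: +1 new -> 28 infected
Step 12: +1 new -> 29 infected
Step 13: +1 new -> 30 infected
Step 14: +0 new -> 30 infected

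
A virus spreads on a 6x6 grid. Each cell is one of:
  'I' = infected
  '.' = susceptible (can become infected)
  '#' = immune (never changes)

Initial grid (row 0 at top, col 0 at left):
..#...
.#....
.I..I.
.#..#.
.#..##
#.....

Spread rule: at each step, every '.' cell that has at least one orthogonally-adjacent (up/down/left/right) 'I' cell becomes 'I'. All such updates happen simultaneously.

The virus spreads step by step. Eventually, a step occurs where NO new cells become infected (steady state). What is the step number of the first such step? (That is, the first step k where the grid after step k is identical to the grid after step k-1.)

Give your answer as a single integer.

Answer: 7

Derivation:
Step 0 (initial): 2 infected
Step 1: +5 new -> 7 infected
Step 2: +9 new -> 16 infected
Step 3: +6 new -> 22 infected
Step 4: +3 new -> 25 infected
Step 5: +2 new -> 27 infected
Step 6: +1 new -> 28 infected
Step 7: +0 new -> 28 infected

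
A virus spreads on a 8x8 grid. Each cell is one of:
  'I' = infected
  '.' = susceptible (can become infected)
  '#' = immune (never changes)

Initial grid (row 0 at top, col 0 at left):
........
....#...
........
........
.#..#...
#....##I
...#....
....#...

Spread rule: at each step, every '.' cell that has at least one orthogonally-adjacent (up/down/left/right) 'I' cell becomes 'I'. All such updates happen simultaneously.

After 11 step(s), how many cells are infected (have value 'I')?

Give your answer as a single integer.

Answer: 55

Derivation:
Step 0 (initial): 1 infected
Step 1: +2 new -> 3 infected
Step 2: +4 new -> 7 infected
Step 3: +5 new -> 12 infected
Step 4: +5 new -> 17 infected
Step 5: +5 new -> 22 infected
Step 6: +5 new -> 27 infected
Step 7: +5 new -> 32 infected
Step 8: +7 new -> 39 infected
Step 9: +6 new -> 45 infected
Step 10: +7 new -> 52 infected
Step 11: +3 new -> 55 infected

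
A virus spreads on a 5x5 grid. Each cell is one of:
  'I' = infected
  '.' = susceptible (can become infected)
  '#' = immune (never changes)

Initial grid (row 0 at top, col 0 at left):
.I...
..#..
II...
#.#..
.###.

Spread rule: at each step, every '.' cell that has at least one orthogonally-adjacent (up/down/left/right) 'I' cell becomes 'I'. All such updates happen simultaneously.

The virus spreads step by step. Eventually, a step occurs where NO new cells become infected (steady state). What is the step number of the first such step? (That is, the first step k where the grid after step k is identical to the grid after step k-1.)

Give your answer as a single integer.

Step 0 (initial): 3 infected
Step 1: +6 new -> 9 infected
Step 2: +2 new -> 11 infected
Step 3: +4 new -> 15 infected
Step 4: +2 new -> 17 infected
Step 5: +1 new -> 18 infected
Step 6: +0 new -> 18 infected

Answer: 6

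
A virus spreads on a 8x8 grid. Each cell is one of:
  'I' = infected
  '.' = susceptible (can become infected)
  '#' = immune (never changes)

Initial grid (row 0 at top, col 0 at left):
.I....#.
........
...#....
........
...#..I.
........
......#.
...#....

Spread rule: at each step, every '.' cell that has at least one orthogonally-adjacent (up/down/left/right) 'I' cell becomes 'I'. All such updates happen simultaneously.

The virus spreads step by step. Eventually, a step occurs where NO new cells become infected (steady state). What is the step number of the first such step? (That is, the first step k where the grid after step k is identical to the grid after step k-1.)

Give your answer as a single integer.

Answer: 9

Derivation:
Step 0 (initial): 2 infected
Step 1: +7 new -> 9 infected
Step 2: +10 new -> 19 infected
Step 3: +12 new -> 31 infected
Step 4: +13 new -> 44 infected
Step 5: +8 new -> 52 infected
Step 6: +3 new -> 55 infected
Step 7: +3 new -> 58 infected
Step 8: +1 new -> 59 infected
Step 9: +0 new -> 59 infected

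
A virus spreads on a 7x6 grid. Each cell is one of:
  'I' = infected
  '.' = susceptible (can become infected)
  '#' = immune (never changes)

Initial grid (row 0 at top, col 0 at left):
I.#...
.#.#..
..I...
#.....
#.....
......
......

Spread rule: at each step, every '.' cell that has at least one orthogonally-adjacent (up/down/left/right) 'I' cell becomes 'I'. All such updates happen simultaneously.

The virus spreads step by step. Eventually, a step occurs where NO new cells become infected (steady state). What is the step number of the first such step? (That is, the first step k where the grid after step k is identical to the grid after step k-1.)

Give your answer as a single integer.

Answer: 8

Derivation:
Step 0 (initial): 2 infected
Step 1: +6 new -> 8 infected
Step 2: +5 new -> 13 infected
Step 3: +6 new -> 19 infected
Step 4: +7 new -> 26 infected
Step 5: +7 new -> 33 infected
Step 6: +3 new -> 36 infected
Step 7: +1 new -> 37 infected
Step 8: +0 new -> 37 infected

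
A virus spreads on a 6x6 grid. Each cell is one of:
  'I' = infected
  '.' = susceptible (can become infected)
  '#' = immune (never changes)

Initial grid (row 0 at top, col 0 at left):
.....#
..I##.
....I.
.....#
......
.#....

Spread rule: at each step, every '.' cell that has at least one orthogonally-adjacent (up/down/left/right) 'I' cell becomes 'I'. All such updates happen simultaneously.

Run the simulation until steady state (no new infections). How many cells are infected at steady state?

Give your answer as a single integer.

Answer: 31

Derivation:
Step 0 (initial): 2 infected
Step 1: +6 new -> 8 infected
Step 2: +8 new -> 16 infected
Step 3: +8 new -> 24 infected
Step 4: +5 new -> 29 infected
Step 5: +1 new -> 30 infected
Step 6: +1 new -> 31 infected
Step 7: +0 new -> 31 infected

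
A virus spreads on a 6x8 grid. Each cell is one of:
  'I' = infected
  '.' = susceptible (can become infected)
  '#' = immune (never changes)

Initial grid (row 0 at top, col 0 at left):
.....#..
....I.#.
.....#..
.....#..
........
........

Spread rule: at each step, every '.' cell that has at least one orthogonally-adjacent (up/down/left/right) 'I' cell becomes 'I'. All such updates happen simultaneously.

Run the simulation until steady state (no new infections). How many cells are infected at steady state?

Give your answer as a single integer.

Step 0 (initial): 1 infected
Step 1: +4 new -> 5 infected
Step 2: +4 new -> 9 infected
Step 3: +5 new -> 14 infected
Step 4: +7 new -> 21 infected
Step 5: +7 new -> 28 infected
Step 6: +6 new -> 34 infected
Step 7: +5 new -> 39 infected
Step 8: +2 new -> 41 infected
Step 9: +1 new -> 42 infected
Step 10: +1 new -> 43 infected
Step 11: +1 new -> 44 infected
Step 12: +0 new -> 44 infected

Answer: 44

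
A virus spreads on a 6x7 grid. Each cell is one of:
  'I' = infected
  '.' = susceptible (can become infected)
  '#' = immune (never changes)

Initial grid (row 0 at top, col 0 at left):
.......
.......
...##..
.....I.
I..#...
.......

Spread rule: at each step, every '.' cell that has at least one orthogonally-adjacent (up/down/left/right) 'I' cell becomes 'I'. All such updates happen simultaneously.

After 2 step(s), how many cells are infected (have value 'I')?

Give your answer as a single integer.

Step 0 (initial): 2 infected
Step 1: +7 new -> 9 infected
Step 2: +10 new -> 19 infected

Answer: 19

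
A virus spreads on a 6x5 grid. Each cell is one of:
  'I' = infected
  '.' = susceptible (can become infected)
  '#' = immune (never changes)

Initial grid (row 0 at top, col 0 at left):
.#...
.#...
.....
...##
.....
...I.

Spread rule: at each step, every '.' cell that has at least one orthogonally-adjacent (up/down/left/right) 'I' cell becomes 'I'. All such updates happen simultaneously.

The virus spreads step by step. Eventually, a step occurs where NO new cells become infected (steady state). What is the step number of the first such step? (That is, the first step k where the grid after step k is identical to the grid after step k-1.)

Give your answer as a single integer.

Answer: 9

Derivation:
Step 0 (initial): 1 infected
Step 1: +3 new -> 4 infected
Step 2: +3 new -> 7 infected
Step 3: +3 new -> 10 infected
Step 4: +3 new -> 13 infected
Step 5: +4 new -> 17 infected
Step 6: +4 new -> 21 infected
Step 7: +3 new -> 24 infected
Step 8: +2 new -> 26 infected
Step 9: +0 new -> 26 infected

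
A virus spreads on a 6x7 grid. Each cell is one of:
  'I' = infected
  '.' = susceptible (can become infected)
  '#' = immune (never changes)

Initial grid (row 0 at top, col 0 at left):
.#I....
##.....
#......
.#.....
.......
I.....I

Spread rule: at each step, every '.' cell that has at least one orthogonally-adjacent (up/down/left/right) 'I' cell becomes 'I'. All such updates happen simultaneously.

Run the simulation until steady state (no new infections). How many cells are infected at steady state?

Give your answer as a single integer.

Step 0 (initial): 3 infected
Step 1: +6 new -> 9 infected
Step 2: +9 new -> 18 infected
Step 3: +10 new -> 28 infected
Step 4: +8 new -> 36 infected
Step 5: +0 new -> 36 infected

Answer: 36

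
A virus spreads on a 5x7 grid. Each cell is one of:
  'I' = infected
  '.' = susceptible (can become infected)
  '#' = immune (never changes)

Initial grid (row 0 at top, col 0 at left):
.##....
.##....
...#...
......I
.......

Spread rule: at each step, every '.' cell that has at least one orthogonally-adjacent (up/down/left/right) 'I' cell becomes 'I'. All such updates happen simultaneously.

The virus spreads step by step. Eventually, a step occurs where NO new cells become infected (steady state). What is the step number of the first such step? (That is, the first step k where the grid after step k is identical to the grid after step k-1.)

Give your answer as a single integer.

Step 0 (initial): 1 infected
Step 1: +3 new -> 4 infected
Step 2: +4 new -> 8 infected
Step 3: +5 new -> 13 infected
Step 4: +4 new -> 17 infected
Step 5: +5 new -> 22 infected
Step 6: +4 new -> 26 infected
Step 7: +2 new -> 28 infected
Step 8: +1 new -> 29 infected
Step 9: +1 new -> 30 infected
Step 10: +0 new -> 30 infected

Answer: 10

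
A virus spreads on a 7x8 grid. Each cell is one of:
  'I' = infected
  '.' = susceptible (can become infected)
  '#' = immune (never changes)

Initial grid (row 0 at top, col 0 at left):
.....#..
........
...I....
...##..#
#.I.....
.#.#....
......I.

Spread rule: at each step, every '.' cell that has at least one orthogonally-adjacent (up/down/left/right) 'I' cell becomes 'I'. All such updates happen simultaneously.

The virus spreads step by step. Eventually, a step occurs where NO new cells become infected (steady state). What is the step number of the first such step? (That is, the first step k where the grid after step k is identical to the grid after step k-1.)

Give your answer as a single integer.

Step 0 (initial): 3 infected
Step 1: +10 new -> 13 infected
Step 2: +12 new -> 25 infected
Step 3: +14 new -> 39 infected
Step 4: +5 new -> 44 infected
Step 5: +4 new -> 48 infected
Step 6: +1 new -> 49 infected
Step 7: +0 new -> 49 infected

Answer: 7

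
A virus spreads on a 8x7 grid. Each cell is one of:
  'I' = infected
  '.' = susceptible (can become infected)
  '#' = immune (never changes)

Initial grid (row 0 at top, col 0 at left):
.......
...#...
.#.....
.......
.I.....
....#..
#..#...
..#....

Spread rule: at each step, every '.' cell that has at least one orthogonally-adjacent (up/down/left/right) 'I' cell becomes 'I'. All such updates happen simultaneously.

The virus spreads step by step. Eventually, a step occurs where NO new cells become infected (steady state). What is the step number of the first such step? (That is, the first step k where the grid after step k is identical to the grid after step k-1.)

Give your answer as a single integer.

Step 0 (initial): 1 infected
Step 1: +4 new -> 5 infected
Step 2: +6 new -> 11 infected
Step 3: +7 new -> 18 infected
Step 4: +6 new -> 24 infected
Step 5: +7 new -> 31 infected
Step 6: +7 new -> 38 infected
Step 7: +6 new -> 44 infected
Step 8: +4 new -> 48 infected
Step 9: +2 new -> 50 infected
Step 10: +0 new -> 50 infected

Answer: 10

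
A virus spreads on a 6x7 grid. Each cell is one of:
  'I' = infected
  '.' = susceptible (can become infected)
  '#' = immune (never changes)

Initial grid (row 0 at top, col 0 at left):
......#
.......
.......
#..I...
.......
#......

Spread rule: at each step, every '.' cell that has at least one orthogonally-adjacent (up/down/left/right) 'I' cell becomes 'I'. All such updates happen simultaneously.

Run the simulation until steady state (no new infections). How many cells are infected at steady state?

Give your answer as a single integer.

Answer: 39

Derivation:
Step 0 (initial): 1 infected
Step 1: +4 new -> 5 infected
Step 2: +8 new -> 13 infected
Step 3: +10 new -> 23 infected
Step 4: +10 new -> 33 infected
Step 5: +5 new -> 38 infected
Step 6: +1 new -> 39 infected
Step 7: +0 new -> 39 infected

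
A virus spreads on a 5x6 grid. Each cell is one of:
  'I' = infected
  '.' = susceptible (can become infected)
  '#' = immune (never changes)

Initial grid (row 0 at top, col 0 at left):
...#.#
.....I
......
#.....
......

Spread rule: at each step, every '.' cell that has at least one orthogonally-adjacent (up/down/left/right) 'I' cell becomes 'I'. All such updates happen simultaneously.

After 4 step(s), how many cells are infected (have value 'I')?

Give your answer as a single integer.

Step 0 (initial): 1 infected
Step 1: +2 new -> 3 infected
Step 2: +4 new -> 7 infected
Step 3: +4 new -> 11 infected
Step 4: +5 new -> 16 infected

Answer: 16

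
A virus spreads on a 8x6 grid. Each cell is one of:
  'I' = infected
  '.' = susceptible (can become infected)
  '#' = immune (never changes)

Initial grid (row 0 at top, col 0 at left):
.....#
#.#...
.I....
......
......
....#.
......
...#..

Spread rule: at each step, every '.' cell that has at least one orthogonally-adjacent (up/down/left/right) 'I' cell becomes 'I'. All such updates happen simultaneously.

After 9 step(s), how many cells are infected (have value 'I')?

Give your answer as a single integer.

Answer: 43

Derivation:
Step 0 (initial): 1 infected
Step 1: +4 new -> 5 infected
Step 2: +5 new -> 10 infected
Step 3: +8 new -> 18 infected
Step 4: +8 new -> 26 infected
Step 5: +8 new -> 34 infected
Step 6: +4 new -> 38 infected
Step 7: +2 new -> 40 infected
Step 8: +2 new -> 42 infected
Step 9: +1 new -> 43 infected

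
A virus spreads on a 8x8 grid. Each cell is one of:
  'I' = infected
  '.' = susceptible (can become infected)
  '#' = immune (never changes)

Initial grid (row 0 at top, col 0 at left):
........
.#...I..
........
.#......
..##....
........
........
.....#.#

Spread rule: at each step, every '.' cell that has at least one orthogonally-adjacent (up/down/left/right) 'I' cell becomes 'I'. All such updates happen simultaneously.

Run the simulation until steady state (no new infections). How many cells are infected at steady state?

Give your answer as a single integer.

Step 0 (initial): 1 infected
Step 1: +4 new -> 5 infected
Step 2: +7 new -> 12 infected
Step 3: +8 new -> 20 infected
Step 4: +7 new -> 27 infected
Step 5: +7 new -> 34 infected
Step 6: +6 new -> 40 infected
Step 7: +7 new -> 47 infected
Step 8: +4 new -> 51 infected
Step 9: +4 new -> 55 infected
Step 10: +2 new -> 57 infected
Step 11: +1 new -> 58 infected
Step 12: +0 new -> 58 infected

Answer: 58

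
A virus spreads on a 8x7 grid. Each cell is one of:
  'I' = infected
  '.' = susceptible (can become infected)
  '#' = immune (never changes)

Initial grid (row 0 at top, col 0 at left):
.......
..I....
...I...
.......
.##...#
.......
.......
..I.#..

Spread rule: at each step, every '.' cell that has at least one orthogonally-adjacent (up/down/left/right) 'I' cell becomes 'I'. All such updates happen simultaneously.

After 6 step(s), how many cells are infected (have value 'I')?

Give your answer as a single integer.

Answer: 52

Derivation:
Step 0 (initial): 3 infected
Step 1: +9 new -> 12 infected
Step 2: +13 new -> 25 infected
Step 3: +12 new -> 37 infected
Step 4: +8 new -> 45 infected
Step 5: +5 new -> 50 infected
Step 6: +2 new -> 52 infected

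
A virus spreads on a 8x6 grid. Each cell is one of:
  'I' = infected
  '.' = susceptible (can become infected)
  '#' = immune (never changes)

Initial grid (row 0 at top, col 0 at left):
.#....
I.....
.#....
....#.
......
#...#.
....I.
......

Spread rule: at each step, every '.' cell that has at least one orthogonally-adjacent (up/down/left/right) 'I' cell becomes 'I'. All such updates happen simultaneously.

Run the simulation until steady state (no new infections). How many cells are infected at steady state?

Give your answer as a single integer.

Answer: 43

Derivation:
Step 0 (initial): 2 infected
Step 1: +6 new -> 8 infected
Step 2: +7 new -> 15 infected
Step 3: +10 new -> 25 infected
Step 4: +12 new -> 37 infected
Step 5: +5 new -> 42 infected
Step 6: +1 new -> 43 infected
Step 7: +0 new -> 43 infected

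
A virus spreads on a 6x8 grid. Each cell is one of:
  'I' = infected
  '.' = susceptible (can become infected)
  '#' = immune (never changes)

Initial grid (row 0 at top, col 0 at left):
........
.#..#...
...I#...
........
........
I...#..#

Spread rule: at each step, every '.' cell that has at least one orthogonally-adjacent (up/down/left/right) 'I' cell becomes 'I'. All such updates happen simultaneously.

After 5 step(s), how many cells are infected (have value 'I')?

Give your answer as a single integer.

Answer: 37

Derivation:
Step 0 (initial): 2 infected
Step 1: +5 new -> 7 infected
Step 2: +9 new -> 16 infected
Step 3: +8 new -> 24 infected
Step 4: +6 new -> 30 infected
Step 5: +7 new -> 37 infected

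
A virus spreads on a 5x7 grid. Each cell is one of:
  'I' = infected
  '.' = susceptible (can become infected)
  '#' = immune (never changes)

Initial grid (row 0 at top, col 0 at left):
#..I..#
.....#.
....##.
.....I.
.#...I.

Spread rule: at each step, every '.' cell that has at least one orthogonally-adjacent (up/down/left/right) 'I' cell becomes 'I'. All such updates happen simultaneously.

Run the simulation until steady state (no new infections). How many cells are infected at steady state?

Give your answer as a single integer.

Step 0 (initial): 3 infected
Step 1: +7 new -> 10 infected
Step 2: +8 new -> 18 infected
Step 3: +5 new -> 23 infected
Step 4: +3 new -> 26 infected
Step 5: +2 new -> 28 infected
Step 6: +1 new -> 29 infected
Step 7: +0 new -> 29 infected

Answer: 29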